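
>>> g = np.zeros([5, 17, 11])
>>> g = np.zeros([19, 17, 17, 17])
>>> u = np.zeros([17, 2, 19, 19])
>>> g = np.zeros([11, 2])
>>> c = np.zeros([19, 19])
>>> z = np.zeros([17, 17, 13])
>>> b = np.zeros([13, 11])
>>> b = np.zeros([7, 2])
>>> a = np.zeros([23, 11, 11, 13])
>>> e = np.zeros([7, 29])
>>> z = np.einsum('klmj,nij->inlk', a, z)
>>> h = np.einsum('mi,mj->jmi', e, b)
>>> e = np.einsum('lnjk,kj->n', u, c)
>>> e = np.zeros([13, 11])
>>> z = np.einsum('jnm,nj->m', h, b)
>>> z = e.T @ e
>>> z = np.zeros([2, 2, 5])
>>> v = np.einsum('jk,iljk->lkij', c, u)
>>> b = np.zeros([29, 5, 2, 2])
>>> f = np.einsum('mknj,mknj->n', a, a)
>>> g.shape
(11, 2)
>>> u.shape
(17, 2, 19, 19)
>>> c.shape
(19, 19)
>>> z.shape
(2, 2, 5)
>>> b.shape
(29, 5, 2, 2)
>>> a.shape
(23, 11, 11, 13)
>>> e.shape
(13, 11)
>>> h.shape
(2, 7, 29)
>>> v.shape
(2, 19, 17, 19)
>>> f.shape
(11,)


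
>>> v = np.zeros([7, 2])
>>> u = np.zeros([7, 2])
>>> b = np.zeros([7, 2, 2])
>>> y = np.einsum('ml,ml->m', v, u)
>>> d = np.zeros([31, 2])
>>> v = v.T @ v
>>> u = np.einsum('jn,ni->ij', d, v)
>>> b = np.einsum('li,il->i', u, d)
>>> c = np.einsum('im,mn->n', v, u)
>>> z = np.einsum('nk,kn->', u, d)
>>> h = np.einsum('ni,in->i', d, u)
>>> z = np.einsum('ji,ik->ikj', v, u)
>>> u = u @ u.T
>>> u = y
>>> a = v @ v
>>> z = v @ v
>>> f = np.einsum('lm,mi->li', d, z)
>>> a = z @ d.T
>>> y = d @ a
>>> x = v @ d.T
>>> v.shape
(2, 2)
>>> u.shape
(7,)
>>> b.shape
(31,)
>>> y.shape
(31, 31)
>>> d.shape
(31, 2)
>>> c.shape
(31,)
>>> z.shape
(2, 2)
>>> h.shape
(2,)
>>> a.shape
(2, 31)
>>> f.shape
(31, 2)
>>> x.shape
(2, 31)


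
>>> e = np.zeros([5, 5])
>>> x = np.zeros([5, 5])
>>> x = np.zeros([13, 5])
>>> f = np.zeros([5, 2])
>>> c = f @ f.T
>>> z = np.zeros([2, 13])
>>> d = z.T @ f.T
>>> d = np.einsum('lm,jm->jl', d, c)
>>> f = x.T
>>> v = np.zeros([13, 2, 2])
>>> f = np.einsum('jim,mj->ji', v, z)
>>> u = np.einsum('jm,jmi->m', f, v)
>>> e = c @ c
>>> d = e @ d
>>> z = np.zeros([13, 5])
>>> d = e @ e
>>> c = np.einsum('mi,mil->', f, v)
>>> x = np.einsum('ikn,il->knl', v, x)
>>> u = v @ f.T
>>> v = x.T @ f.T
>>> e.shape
(5, 5)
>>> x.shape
(2, 2, 5)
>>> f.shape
(13, 2)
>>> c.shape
()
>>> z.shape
(13, 5)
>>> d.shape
(5, 5)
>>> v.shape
(5, 2, 13)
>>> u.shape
(13, 2, 13)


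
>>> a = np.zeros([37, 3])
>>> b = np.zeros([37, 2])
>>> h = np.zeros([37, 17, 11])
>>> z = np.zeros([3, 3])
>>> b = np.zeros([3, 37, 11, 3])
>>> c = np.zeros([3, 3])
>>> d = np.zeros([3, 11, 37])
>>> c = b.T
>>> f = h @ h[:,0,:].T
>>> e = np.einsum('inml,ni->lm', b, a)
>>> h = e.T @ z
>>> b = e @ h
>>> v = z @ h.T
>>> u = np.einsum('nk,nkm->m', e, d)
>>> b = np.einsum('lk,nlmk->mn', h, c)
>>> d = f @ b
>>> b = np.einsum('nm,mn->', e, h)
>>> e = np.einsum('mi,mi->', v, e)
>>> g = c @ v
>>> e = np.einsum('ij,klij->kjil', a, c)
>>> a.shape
(37, 3)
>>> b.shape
()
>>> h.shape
(11, 3)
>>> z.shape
(3, 3)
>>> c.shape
(3, 11, 37, 3)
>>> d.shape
(37, 17, 3)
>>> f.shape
(37, 17, 37)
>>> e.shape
(3, 3, 37, 11)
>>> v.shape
(3, 11)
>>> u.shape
(37,)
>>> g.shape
(3, 11, 37, 11)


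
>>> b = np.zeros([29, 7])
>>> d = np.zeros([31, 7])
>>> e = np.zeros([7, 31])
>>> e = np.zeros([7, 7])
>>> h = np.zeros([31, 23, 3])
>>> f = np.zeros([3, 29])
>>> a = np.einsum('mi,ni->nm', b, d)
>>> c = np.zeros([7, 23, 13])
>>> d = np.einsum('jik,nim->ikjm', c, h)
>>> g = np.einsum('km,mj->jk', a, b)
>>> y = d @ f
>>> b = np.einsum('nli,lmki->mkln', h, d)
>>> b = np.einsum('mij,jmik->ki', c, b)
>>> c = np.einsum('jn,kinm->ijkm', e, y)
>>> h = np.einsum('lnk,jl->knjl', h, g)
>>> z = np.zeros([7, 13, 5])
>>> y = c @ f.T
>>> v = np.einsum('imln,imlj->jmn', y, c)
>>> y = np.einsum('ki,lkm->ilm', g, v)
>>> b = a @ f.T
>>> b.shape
(31, 3)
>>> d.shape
(23, 13, 7, 3)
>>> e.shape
(7, 7)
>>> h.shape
(3, 23, 7, 31)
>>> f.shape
(3, 29)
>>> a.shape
(31, 29)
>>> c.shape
(13, 7, 23, 29)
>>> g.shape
(7, 31)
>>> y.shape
(31, 29, 3)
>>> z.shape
(7, 13, 5)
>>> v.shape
(29, 7, 3)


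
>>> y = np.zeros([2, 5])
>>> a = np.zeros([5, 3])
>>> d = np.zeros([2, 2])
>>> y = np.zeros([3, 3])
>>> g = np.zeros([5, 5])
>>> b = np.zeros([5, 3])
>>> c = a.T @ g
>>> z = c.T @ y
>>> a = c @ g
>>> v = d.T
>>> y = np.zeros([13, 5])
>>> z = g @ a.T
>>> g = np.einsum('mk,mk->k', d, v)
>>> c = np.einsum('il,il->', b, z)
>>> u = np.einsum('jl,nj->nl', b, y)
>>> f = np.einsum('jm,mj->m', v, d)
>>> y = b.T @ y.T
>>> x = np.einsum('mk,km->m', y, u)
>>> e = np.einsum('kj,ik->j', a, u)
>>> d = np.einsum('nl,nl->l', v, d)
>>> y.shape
(3, 13)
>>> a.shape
(3, 5)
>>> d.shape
(2,)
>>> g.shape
(2,)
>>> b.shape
(5, 3)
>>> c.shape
()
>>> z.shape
(5, 3)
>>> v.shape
(2, 2)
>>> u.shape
(13, 3)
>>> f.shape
(2,)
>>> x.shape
(3,)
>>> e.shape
(5,)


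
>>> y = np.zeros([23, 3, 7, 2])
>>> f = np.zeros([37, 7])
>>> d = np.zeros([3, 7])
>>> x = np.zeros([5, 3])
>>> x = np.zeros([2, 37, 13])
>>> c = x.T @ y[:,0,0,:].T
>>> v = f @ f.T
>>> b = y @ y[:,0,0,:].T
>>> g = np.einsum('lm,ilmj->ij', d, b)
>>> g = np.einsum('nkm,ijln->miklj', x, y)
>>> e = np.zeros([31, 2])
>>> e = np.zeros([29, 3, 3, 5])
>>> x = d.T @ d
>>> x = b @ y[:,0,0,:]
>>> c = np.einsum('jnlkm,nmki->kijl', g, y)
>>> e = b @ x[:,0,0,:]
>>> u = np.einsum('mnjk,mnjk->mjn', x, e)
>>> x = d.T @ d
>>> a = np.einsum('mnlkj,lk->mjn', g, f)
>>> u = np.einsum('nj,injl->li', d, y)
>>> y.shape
(23, 3, 7, 2)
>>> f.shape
(37, 7)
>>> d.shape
(3, 7)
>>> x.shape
(7, 7)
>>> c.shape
(7, 2, 13, 37)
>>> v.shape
(37, 37)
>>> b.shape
(23, 3, 7, 23)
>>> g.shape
(13, 23, 37, 7, 3)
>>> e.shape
(23, 3, 7, 2)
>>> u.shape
(2, 23)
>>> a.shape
(13, 3, 23)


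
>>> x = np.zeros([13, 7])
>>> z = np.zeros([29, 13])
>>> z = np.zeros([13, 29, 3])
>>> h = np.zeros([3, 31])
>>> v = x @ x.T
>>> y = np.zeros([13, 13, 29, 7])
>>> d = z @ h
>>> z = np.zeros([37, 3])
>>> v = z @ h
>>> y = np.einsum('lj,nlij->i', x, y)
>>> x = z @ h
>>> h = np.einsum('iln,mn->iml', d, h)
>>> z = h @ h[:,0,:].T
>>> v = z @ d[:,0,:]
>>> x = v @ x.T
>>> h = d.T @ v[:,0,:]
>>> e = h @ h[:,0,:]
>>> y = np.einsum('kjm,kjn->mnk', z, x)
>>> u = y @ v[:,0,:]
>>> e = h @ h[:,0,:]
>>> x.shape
(13, 3, 37)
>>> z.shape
(13, 3, 13)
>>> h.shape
(31, 29, 31)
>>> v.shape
(13, 3, 31)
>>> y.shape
(13, 37, 13)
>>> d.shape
(13, 29, 31)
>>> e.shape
(31, 29, 31)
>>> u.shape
(13, 37, 31)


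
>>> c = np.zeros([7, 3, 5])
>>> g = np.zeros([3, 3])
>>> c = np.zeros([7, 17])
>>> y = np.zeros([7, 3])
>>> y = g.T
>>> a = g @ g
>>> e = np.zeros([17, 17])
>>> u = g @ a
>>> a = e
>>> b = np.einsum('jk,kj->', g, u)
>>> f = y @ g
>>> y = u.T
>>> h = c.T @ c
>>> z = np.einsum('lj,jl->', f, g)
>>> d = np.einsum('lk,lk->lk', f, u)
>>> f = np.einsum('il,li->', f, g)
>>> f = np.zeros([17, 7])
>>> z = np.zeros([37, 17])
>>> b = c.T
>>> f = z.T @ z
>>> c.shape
(7, 17)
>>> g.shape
(3, 3)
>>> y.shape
(3, 3)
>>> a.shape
(17, 17)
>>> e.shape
(17, 17)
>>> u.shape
(3, 3)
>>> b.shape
(17, 7)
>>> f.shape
(17, 17)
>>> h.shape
(17, 17)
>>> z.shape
(37, 17)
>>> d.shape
(3, 3)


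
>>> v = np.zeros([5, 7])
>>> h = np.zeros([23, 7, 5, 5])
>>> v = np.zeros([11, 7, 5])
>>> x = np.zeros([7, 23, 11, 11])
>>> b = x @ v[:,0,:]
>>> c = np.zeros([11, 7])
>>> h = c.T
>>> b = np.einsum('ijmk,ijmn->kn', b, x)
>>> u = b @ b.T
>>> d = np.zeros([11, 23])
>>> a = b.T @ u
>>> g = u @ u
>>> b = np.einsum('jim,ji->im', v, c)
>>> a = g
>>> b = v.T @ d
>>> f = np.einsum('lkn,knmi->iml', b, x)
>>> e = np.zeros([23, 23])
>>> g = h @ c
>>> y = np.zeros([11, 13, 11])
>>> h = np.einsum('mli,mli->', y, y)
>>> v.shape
(11, 7, 5)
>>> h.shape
()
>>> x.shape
(7, 23, 11, 11)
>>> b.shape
(5, 7, 23)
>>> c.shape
(11, 7)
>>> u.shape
(5, 5)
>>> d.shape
(11, 23)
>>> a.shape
(5, 5)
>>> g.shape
(7, 7)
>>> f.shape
(11, 11, 5)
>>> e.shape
(23, 23)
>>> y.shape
(11, 13, 11)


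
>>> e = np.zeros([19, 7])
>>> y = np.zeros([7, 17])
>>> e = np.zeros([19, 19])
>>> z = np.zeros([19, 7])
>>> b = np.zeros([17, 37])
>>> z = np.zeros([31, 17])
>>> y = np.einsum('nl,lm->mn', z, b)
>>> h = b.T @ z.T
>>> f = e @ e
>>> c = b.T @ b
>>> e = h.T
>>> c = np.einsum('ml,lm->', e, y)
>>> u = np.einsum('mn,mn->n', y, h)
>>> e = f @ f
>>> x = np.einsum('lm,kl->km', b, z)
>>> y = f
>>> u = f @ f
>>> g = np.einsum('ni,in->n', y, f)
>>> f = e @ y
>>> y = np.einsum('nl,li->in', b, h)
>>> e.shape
(19, 19)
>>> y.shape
(31, 17)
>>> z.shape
(31, 17)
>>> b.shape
(17, 37)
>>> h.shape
(37, 31)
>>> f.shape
(19, 19)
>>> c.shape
()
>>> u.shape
(19, 19)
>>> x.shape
(31, 37)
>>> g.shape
(19,)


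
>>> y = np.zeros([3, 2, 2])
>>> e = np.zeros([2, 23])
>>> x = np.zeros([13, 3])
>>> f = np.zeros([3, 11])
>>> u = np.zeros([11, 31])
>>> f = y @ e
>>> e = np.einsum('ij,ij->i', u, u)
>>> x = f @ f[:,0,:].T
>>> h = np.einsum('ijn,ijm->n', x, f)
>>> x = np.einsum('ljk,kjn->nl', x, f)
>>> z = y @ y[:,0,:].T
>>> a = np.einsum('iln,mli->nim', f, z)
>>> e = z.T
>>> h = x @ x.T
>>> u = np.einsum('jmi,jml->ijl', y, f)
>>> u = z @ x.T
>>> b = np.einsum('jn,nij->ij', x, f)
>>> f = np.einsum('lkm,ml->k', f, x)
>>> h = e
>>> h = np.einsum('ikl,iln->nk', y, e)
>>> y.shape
(3, 2, 2)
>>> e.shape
(3, 2, 3)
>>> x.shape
(23, 3)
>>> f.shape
(2,)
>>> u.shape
(3, 2, 23)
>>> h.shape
(3, 2)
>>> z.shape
(3, 2, 3)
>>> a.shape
(23, 3, 3)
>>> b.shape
(2, 23)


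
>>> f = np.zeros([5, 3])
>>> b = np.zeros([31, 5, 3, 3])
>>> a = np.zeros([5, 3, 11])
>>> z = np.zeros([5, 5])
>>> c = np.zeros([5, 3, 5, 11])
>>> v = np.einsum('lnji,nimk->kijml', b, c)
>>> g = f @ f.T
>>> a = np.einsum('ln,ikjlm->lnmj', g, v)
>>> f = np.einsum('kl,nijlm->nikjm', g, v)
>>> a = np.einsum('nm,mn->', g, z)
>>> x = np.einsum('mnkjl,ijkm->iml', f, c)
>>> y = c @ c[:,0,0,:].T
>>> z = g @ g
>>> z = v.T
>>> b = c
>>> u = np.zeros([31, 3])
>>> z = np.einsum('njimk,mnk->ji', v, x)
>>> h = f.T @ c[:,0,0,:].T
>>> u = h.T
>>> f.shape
(11, 3, 5, 3, 31)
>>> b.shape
(5, 3, 5, 11)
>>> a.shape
()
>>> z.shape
(3, 3)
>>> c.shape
(5, 3, 5, 11)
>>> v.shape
(11, 3, 3, 5, 31)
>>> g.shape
(5, 5)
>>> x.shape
(5, 11, 31)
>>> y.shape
(5, 3, 5, 5)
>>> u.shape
(5, 3, 5, 3, 31)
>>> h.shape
(31, 3, 5, 3, 5)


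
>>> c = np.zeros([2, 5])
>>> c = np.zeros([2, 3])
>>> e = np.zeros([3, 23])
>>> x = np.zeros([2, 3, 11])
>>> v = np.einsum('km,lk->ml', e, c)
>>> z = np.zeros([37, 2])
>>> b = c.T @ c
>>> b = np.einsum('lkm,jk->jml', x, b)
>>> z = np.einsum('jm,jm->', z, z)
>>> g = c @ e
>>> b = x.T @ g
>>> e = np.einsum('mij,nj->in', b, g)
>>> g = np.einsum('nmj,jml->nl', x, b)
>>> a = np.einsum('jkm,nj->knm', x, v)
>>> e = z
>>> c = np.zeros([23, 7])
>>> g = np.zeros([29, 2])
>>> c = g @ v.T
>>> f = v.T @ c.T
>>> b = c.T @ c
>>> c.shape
(29, 23)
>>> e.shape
()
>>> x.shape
(2, 3, 11)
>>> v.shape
(23, 2)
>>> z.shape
()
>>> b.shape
(23, 23)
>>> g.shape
(29, 2)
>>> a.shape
(3, 23, 11)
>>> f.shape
(2, 29)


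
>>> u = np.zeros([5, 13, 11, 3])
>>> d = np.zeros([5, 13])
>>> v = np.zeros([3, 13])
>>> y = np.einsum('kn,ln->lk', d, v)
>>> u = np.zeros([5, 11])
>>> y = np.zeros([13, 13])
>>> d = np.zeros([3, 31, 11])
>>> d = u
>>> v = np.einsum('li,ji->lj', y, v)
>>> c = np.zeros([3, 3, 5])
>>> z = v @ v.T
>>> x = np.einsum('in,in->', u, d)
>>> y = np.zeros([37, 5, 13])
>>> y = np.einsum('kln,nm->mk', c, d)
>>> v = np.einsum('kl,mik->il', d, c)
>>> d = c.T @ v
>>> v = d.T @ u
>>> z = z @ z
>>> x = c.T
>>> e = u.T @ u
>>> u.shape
(5, 11)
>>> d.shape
(5, 3, 11)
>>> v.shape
(11, 3, 11)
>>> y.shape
(11, 3)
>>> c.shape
(3, 3, 5)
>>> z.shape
(13, 13)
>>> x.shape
(5, 3, 3)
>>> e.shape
(11, 11)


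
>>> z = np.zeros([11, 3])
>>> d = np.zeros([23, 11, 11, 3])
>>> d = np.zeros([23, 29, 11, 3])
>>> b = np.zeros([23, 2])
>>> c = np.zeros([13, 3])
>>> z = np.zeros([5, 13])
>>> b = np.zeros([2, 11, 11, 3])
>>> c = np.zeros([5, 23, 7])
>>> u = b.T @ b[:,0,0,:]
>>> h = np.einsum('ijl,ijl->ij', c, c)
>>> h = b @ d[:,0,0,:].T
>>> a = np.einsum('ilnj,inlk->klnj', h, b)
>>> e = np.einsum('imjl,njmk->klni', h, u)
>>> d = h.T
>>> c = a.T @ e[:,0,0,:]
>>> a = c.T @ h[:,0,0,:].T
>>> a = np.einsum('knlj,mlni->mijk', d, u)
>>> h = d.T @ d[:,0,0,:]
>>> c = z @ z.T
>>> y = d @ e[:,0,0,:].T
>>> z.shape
(5, 13)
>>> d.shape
(23, 11, 11, 2)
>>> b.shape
(2, 11, 11, 3)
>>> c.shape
(5, 5)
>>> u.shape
(3, 11, 11, 3)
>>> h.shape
(2, 11, 11, 2)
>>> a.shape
(3, 3, 2, 23)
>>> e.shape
(3, 23, 3, 2)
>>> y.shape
(23, 11, 11, 3)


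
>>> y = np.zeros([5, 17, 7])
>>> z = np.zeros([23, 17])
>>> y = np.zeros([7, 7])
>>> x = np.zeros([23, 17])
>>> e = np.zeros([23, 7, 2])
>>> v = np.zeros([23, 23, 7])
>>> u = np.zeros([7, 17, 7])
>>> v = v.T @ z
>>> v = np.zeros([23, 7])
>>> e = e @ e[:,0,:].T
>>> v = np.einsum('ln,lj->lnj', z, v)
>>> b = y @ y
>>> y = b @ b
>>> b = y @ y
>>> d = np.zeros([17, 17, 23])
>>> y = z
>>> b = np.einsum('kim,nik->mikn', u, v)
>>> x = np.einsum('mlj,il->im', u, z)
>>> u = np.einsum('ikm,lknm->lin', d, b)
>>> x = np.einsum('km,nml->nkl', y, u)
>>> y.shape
(23, 17)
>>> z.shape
(23, 17)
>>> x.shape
(7, 23, 7)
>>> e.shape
(23, 7, 23)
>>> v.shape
(23, 17, 7)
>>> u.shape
(7, 17, 7)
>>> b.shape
(7, 17, 7, 23)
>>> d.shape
(17, 17, 23)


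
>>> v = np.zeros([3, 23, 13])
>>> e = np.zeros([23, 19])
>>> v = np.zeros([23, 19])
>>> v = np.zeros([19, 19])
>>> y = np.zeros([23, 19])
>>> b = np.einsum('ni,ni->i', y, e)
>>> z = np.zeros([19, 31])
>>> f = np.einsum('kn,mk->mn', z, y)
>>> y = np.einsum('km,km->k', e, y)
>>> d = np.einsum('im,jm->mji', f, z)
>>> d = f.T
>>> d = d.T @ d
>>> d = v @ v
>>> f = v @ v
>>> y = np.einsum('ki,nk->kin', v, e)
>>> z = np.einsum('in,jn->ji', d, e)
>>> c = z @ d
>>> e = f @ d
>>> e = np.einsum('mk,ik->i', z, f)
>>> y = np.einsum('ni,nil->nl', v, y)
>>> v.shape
(19, 19)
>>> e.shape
(19,)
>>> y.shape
(19, 23)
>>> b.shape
(19,)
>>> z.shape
(23, 19)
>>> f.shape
(19, 19)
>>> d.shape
(19, 19)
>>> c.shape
(23, 19)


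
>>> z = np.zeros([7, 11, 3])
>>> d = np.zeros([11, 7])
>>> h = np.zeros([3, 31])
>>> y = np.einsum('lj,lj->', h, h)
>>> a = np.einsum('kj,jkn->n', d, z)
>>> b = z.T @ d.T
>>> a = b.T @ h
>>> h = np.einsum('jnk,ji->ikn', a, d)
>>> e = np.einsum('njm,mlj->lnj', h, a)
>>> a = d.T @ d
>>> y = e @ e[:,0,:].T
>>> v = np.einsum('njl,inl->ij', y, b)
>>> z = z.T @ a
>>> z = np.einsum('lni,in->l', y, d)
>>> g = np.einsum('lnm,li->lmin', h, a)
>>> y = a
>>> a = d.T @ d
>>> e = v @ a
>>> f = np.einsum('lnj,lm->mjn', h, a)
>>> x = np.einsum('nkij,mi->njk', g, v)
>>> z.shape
(11,)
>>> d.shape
(11, 7)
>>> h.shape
(7, 31, 11)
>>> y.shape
(7, 7)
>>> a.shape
(7, 7)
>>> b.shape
(3, 11, 11)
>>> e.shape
(3, 7)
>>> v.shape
(3, 7)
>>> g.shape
(7, 11, 7, 31)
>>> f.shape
(7, 11, 31)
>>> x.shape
(7, 31, 11)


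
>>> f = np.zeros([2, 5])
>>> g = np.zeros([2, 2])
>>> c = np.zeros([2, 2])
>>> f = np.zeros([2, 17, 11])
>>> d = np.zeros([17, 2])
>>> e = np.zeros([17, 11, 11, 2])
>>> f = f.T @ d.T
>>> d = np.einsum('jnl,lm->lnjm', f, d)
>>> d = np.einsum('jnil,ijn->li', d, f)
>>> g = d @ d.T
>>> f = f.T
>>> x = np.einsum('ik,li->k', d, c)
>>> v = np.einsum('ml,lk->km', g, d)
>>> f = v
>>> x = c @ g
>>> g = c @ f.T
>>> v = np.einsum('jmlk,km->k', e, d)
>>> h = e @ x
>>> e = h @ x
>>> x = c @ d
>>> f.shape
(11, 2)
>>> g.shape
(2, 11)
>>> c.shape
(2, 2)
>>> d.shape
(2, 11)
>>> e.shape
(17, 11, 11, 2)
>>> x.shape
(2, 11)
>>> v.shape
(2,)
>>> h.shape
(17, 11, 11, 2)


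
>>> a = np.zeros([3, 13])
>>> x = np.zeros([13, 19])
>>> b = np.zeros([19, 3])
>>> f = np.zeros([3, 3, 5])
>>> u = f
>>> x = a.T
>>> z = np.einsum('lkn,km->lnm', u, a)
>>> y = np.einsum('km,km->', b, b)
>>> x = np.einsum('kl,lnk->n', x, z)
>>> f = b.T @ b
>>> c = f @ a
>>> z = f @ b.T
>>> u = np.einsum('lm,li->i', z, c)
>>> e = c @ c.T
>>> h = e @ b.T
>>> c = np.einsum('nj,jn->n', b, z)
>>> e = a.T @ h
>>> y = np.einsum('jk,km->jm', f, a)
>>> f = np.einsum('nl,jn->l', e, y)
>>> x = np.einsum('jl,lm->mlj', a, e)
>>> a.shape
(3, 13)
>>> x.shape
(19, 13, 3)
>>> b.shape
(19, 3)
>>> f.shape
(19,)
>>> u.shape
(13,)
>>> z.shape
(3, 19)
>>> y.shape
(3, 13)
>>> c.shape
(19,)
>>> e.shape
(13, 19)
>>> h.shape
(3, 19)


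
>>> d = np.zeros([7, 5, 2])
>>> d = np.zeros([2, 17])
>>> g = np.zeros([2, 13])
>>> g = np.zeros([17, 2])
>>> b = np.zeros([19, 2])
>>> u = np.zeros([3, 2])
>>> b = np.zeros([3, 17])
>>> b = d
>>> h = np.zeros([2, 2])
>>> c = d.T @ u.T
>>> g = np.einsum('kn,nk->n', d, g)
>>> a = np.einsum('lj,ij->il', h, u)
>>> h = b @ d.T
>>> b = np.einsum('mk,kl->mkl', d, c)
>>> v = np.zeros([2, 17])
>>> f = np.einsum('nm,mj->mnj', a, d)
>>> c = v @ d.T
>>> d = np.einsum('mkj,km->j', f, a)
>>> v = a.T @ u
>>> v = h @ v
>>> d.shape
(17,)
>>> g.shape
(17,)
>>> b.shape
(2, 17, 3)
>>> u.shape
(3, 2)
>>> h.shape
(2, 2)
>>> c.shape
(2, 2)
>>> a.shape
(3, 2)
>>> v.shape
(2, 2)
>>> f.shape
(2, 3, 17)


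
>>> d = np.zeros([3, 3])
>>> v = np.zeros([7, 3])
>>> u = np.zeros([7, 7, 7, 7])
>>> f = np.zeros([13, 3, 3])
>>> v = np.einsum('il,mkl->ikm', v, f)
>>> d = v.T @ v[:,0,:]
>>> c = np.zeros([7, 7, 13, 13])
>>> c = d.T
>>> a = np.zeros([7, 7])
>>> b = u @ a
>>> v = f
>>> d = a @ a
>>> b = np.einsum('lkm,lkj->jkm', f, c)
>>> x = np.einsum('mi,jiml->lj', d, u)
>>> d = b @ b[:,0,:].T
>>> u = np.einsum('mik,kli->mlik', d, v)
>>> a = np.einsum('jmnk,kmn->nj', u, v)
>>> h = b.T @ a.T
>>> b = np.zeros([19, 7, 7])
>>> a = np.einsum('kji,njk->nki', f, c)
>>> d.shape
(13, 3, 13)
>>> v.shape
(13, 3, 3)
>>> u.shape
(13, 3, 3, 13)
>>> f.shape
(13, 3, 3)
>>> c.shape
(13, 3, 13)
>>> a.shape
(13, 13, 3)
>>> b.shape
(19, 7, 7)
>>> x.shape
(7, 7)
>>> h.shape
(3, 3, 3)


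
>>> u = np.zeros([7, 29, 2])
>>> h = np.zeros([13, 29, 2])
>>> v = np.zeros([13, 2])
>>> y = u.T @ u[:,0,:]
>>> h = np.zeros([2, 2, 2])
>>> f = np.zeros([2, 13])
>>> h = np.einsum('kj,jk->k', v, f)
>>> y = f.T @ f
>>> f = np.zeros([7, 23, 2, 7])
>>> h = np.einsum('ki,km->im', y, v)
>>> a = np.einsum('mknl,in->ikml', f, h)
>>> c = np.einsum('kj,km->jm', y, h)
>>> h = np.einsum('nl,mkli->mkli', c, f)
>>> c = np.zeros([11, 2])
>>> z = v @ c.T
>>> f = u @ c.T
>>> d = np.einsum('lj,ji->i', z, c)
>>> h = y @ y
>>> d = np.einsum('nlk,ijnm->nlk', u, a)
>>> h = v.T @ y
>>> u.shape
(7, 29, 2)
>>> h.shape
(2, 13)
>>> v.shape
(13, 2)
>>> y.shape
(13, 13)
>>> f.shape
(7, 29, 11)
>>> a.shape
(13, 23, 7, 7)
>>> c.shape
(11, 2)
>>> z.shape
(13, 11)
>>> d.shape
(7, 29, 2)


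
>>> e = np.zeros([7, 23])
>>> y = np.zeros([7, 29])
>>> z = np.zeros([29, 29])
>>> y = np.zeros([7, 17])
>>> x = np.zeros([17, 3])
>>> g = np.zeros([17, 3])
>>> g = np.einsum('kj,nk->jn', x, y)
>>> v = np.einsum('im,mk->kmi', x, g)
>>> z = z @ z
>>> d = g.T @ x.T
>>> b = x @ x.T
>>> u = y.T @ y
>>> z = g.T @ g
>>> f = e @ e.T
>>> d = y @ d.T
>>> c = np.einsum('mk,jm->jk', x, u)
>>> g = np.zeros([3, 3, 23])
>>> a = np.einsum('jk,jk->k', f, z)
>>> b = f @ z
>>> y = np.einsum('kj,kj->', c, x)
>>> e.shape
(7, 23)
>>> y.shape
()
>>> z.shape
(7, 7)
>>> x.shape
(17, 3)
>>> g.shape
(3, 3, 23)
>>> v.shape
(7, 3, 17)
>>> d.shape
(7, 7)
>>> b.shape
(7, 7)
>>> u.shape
(17, 17)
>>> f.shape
(7, 7)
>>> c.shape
(17, 3)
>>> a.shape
(7,)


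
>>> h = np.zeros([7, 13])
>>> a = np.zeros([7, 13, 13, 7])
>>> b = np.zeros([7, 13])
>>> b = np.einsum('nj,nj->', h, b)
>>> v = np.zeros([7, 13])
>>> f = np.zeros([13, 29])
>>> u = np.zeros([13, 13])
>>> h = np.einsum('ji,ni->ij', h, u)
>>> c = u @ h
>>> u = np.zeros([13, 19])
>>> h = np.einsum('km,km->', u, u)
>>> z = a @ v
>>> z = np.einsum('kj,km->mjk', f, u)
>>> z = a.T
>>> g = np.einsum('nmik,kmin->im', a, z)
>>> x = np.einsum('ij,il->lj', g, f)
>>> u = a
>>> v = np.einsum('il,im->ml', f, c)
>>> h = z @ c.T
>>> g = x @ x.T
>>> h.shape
(7, 13, 13, 13)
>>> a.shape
(7, 13, 13, 7)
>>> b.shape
()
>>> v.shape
(7, 29)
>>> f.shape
(13, 29)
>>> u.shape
(7, 13, 13, 7)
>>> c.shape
(13, 7)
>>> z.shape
(7, 13, 13, 7)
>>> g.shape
(29, 29)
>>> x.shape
(29, 13)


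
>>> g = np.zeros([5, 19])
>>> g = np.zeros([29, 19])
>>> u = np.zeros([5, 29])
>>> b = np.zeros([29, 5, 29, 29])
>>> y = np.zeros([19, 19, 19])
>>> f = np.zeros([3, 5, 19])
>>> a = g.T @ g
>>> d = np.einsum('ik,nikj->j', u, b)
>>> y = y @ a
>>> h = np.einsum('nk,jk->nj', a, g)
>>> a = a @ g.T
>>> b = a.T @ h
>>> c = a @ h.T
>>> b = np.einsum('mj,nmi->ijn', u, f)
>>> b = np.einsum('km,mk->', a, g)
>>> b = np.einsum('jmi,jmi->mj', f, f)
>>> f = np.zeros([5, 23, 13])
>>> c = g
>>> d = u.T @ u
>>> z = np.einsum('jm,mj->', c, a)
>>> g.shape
(29, 19)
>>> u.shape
(5, 29)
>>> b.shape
(5, 3)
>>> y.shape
(19, 19, 19)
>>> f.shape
(5, 23, 13)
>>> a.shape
(19, 29)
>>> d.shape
(29, 29)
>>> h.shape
(19, 29)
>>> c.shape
(29, 19)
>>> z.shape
()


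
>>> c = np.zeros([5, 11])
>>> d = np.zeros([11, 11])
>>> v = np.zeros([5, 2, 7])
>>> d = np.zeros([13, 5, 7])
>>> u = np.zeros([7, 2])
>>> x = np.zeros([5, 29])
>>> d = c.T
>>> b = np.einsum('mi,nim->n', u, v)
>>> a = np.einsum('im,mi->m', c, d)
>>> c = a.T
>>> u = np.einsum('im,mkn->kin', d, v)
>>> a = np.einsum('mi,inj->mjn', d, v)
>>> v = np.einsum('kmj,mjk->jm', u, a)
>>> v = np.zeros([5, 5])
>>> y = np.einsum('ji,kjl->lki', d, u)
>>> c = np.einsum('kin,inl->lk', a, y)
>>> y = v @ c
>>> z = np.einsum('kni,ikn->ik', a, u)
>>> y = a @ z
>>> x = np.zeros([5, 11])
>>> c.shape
(5, 11)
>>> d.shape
(11, 5)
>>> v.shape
(5, 5)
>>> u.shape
(2, 11, 7)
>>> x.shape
(5, 11)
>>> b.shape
(5,)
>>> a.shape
(11, 7, 2)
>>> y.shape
(11, 7, 11)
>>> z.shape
(2, 11)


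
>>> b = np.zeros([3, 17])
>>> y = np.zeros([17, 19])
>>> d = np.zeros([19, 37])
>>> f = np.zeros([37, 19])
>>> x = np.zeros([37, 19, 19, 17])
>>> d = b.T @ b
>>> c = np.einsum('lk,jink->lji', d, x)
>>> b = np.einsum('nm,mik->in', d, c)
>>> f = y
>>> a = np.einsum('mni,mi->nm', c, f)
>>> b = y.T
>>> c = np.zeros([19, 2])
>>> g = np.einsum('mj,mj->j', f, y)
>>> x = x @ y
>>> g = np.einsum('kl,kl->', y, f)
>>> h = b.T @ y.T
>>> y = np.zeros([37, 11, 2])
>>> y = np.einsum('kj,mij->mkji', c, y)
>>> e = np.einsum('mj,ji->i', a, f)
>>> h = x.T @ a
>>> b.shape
(19, 17)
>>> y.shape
(37, 19, 2, 11)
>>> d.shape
(17, 17)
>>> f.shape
(17, 19)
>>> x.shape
(37, 19, 19, 19)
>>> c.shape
(19, 2)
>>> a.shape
(37, 17)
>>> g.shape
()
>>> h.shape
(19, 19, 19, 17)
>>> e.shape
(19,)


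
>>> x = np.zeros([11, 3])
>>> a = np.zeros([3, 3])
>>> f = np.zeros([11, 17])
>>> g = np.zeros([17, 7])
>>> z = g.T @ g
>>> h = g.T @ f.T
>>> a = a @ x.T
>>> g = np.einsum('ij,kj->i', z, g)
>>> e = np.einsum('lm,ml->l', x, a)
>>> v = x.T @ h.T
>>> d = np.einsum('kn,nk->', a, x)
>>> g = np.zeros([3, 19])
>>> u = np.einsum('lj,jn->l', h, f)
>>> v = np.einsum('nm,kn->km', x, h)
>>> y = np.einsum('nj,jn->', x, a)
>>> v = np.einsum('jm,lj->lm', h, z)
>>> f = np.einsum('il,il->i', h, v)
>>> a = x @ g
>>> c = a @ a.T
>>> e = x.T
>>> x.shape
(11, 3)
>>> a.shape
(11, 19)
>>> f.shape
(7,)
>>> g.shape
(3, 19)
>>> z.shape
(7, 7)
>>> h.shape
(7, 11)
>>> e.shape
(3, 11)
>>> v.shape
(7, 11)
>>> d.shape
()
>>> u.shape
(7,)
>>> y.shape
()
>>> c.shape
(11, 11)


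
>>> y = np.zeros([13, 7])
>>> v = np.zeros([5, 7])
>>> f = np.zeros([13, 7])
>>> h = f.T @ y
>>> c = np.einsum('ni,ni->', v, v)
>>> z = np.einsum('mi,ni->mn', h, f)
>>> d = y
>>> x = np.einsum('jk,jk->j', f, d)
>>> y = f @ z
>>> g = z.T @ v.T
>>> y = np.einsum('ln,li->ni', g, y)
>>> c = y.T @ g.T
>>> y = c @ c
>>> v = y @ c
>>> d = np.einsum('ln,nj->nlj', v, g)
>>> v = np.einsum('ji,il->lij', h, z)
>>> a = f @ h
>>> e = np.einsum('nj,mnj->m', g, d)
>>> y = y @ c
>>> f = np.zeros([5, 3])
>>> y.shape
(13, 13)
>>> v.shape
(13, 7, 7)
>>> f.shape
(5, 3)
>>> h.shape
(7, 7)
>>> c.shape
(13, 13)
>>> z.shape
(7, 13)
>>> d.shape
(13, 13, 5)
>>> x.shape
(13,)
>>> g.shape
(13, 5)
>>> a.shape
(13, 7)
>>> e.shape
(13,)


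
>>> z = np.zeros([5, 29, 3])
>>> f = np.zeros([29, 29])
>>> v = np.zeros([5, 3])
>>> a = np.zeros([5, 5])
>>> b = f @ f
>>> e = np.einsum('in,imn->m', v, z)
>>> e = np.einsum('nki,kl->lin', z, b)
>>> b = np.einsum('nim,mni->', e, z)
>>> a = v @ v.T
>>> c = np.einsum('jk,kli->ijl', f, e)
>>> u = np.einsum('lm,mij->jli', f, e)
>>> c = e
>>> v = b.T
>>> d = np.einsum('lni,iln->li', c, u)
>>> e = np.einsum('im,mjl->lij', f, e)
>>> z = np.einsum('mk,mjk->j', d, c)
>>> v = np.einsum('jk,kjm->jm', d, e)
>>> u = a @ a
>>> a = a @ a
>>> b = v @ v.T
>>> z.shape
(3,)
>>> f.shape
(29, 29)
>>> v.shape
(29, 3)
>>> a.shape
(5, 5)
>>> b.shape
(29, 29)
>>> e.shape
(5, 29, 3)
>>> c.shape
(29, 3, 5)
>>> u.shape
(5, 5)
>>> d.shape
(29, 5)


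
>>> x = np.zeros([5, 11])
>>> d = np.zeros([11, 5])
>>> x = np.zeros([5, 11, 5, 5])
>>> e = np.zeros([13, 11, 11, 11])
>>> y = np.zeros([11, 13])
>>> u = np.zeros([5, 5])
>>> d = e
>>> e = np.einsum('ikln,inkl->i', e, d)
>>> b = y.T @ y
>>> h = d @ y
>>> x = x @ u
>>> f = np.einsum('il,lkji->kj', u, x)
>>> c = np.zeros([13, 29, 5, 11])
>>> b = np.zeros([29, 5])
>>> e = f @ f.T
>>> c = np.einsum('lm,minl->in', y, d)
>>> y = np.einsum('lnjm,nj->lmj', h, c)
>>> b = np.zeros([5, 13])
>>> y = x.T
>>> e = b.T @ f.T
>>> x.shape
(5, 11, 5, 5)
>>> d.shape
(13, 11, 11, 11)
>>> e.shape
(13, 11)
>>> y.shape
(5, 5, 11, 5)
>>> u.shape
(5, 5)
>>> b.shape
(5, 13)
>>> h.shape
(13, 11, 11, 13)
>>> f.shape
(11, 5)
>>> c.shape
(11, 11)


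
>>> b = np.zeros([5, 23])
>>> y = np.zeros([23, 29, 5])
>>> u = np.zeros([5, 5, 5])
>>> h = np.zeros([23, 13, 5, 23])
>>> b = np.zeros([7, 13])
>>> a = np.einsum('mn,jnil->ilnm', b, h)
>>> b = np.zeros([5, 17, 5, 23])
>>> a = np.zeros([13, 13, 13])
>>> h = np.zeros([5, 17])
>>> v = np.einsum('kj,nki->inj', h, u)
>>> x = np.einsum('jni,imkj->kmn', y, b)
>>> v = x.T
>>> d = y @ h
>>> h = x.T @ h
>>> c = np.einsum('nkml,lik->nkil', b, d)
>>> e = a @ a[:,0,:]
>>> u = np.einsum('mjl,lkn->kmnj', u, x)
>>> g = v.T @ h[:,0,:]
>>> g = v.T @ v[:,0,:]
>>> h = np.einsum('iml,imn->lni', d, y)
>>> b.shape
(5, 17, 5, 23)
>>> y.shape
(23, 29, 5)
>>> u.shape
(17, 5, 29, 5)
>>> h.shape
(17, 5, 23)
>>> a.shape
(13, 13, 13)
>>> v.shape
(29, 17, 5)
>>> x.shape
(5, 17, 29)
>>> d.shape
(23, 29, 17)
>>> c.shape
(5, 17, 29, 23)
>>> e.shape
(13, 13, 13)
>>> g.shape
(5, 17, 5)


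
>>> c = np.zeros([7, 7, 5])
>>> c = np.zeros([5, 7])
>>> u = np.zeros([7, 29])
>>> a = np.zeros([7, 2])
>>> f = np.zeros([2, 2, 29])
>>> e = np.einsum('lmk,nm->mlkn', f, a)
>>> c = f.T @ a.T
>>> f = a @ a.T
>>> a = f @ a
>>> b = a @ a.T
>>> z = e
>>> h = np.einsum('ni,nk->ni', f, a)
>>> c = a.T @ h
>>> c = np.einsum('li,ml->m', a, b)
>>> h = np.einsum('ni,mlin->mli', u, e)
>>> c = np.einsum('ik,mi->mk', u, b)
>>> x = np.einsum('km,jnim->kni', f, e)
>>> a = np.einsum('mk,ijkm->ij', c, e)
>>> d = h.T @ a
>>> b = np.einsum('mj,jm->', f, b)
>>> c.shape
(7, 29)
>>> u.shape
(7, 29)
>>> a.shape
(2, 2)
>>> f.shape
(7, 7)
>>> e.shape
(2, 2, 29, 7)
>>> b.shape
()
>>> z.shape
(2, 2, 29, 7)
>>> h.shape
(2, 2, 29)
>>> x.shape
(7, 2, 29)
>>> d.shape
(29, 2, 2)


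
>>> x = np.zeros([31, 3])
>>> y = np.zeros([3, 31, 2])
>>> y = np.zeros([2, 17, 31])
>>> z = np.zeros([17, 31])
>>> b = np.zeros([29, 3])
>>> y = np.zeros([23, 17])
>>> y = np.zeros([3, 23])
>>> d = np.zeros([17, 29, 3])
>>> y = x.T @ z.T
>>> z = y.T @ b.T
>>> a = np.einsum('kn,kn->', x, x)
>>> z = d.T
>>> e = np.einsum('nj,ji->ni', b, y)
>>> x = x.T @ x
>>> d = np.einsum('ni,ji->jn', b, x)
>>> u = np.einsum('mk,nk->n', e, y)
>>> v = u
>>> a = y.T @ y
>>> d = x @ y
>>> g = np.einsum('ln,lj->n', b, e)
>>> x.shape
(3, 3)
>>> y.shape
(3, 17)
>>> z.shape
(3, 29, 17)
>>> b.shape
(29, 3)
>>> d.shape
(3, 17)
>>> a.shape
(17, 17)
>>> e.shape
(29, 17)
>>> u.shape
(3,)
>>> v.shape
(3,)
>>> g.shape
(3,)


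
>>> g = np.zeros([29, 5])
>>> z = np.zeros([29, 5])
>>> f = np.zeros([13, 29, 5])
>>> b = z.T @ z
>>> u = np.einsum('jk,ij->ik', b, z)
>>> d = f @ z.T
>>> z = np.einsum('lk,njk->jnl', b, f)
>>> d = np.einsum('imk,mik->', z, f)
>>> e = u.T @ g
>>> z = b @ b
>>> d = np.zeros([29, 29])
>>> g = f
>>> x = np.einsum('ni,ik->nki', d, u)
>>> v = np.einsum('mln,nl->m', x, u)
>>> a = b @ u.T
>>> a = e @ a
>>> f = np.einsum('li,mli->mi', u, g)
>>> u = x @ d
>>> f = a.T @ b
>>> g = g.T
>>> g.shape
(5, 29, 13)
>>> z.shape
(5, 5)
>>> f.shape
(29, 5)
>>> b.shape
(5, 5)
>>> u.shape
(29, 5, 29)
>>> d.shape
(29, 29)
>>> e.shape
(5, 5)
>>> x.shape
(29, 5, 29)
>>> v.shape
(29,)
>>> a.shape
(5, 29)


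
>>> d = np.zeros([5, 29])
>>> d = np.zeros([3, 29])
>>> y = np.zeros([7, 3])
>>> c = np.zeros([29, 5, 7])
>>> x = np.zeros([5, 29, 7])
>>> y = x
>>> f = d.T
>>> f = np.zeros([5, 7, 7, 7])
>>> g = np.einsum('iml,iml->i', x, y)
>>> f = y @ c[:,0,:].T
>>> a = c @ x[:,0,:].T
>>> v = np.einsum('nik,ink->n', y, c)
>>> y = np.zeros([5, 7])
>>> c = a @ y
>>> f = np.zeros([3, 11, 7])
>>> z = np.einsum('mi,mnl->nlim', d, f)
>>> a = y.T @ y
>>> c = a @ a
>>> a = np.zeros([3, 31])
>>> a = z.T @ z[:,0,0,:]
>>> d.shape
(3, 29)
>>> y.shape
(5, 7)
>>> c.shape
(7, 7)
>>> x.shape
(5, 29, 7)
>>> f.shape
(3, 11, 7)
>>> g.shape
(5,)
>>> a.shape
(3, 29, 7, 3)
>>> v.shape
(5,)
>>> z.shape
(11, 7, 29, 3)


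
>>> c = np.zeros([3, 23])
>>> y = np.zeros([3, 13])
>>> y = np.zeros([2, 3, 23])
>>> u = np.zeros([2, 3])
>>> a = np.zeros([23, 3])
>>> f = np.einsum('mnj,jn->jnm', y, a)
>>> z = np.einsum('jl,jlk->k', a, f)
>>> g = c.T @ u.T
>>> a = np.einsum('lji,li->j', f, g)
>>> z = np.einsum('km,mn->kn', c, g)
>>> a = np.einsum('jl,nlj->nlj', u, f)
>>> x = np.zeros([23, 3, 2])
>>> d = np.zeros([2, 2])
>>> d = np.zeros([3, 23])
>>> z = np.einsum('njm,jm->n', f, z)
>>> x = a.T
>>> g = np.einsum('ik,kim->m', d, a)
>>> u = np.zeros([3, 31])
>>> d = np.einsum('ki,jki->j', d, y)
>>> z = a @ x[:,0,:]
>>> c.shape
(3, 23)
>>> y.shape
(2, 3, 23)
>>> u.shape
(3, 31)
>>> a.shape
(23, 3, 2)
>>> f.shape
(23, 3, 2)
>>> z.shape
(23, 3, 23)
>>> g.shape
(2,)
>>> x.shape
(2, 3, 23)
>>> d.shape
(2,)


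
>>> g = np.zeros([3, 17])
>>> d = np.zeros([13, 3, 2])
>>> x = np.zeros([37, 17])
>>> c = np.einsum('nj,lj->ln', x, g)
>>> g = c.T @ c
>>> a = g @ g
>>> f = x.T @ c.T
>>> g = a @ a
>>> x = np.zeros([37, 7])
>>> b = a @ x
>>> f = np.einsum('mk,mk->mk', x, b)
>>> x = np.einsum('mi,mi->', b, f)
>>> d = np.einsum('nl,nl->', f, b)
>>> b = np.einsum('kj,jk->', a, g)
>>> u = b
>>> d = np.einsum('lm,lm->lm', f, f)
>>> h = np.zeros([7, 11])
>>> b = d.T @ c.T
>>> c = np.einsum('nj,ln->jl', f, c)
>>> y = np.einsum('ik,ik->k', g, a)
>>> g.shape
(37, 37)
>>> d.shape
(37, 7)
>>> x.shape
()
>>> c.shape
(7, 3)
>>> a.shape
(37, 37)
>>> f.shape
(37, 7)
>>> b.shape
(7, 3)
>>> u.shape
()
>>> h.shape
(7, 11)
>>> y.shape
(37,)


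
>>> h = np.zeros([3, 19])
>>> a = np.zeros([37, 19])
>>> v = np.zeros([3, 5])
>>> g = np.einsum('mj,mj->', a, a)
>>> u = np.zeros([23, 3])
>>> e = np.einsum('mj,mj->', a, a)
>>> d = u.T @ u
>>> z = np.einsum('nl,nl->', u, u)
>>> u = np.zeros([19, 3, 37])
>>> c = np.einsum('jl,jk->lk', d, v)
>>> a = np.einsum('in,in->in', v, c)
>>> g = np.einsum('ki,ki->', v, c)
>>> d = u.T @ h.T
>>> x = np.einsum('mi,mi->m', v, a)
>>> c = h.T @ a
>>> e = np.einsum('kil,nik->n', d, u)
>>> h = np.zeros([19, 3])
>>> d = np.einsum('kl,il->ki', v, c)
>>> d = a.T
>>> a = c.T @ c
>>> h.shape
(19, 3)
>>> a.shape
(5, 5)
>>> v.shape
(3, 5)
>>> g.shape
()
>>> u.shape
(19, 3, 37)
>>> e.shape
(19,)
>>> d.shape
(5, 3)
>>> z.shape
()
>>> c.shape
(19, 5)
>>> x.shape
(3,)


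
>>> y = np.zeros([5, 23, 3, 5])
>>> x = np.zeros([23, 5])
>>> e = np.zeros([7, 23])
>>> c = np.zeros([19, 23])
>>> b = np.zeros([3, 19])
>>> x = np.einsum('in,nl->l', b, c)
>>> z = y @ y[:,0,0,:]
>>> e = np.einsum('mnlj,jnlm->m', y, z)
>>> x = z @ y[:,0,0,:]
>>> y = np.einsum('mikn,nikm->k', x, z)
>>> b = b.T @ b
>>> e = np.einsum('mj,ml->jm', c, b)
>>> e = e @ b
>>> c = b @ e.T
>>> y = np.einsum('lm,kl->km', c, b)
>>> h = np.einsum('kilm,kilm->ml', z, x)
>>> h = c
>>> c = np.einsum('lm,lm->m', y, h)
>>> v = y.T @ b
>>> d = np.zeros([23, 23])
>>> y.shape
(19, 23)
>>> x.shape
(5, 23, 3, 5)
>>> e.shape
(23, 19)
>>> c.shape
(23,)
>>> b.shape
(19, 19)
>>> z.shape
(5, 23, 3, 5)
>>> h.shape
(19, 23)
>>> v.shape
(23, 19)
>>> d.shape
(23, 23)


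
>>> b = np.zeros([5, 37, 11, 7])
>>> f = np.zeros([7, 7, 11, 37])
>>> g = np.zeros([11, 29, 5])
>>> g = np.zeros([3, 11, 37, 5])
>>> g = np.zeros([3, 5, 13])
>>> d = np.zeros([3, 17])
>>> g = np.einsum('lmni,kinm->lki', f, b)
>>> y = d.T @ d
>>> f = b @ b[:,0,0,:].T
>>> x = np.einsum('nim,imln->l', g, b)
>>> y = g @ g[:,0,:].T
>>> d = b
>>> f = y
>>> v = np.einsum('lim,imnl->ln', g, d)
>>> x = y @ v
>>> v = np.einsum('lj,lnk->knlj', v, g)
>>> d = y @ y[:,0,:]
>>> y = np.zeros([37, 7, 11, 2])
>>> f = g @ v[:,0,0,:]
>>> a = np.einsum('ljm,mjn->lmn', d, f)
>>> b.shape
(5, 37, 11, 7)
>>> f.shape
(7, 5, 11)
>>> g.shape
(7, 5, 37)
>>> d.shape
(7, 5, 7)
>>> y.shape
(37, 7, 11, 2)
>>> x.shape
(7, 5, 11)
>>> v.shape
(37, 5, 7, 11)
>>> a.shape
(7, 7, 11)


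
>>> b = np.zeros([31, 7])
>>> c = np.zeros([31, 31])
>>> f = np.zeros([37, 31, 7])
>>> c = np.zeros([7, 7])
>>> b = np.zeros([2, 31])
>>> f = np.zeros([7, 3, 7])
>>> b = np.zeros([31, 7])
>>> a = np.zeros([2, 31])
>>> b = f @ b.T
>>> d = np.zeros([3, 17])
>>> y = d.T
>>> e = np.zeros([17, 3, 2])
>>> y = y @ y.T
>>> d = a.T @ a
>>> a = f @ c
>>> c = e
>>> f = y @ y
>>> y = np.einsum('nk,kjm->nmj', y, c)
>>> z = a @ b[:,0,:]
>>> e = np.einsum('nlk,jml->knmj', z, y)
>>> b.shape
(7, 3, 31)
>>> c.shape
(17, 3, 2)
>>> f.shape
(17, 17)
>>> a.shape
(7, 3, 7)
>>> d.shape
(31, 31)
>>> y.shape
(17, 2, 3)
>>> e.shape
(31, 7, 2, 17)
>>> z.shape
(7, 3, 31)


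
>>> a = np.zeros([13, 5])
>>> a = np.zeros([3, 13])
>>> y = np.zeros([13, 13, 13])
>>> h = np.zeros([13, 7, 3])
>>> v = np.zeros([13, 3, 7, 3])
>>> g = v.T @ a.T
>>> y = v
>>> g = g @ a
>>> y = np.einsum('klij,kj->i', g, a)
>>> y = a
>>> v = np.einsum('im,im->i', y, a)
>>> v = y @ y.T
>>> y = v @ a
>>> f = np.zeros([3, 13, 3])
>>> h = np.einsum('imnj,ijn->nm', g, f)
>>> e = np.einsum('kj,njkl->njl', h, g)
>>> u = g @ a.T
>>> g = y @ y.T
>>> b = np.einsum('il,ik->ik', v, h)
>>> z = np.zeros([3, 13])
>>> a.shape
(3, 13)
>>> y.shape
(3, 13)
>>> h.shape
(3, 7)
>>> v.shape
(3, 3)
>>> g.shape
(3, 3)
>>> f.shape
(3, 13, 3)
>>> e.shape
(3, 7, 13)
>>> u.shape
(3, 7, 3, 3)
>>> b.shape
(3, 7)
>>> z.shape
(3, 13)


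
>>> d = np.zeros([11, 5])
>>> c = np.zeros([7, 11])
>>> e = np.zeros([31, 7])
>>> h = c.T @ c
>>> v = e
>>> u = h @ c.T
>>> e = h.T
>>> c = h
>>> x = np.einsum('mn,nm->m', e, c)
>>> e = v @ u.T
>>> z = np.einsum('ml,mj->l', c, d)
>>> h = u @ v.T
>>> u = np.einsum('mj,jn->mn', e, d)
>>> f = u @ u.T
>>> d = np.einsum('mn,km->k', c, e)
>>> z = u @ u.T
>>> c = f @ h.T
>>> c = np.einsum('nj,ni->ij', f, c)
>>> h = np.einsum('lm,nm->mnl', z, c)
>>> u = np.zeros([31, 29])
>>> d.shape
(31,)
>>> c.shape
(11, 31)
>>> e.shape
(31, 11)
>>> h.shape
(31, 11, 31)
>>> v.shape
(31, 7)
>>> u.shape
(31, 29)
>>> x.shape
(11,)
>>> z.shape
(31, 31)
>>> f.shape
(31, 31)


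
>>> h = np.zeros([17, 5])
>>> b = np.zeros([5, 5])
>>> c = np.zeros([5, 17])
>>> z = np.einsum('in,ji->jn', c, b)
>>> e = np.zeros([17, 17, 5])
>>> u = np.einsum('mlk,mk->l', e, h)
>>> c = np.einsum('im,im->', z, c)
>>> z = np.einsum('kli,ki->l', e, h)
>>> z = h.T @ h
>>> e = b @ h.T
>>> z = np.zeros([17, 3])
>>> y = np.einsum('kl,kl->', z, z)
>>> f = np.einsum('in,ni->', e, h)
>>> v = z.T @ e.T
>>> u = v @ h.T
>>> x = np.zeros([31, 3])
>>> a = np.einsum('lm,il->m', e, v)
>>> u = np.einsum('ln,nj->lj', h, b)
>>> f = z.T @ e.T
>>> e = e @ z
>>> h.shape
(17, 5)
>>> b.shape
(5, 5)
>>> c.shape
()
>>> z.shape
(17, 3)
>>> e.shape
(5, 3)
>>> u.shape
(17, 5)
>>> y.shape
()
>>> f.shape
(3, 5)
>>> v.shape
(3, 5)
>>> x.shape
(31, 3)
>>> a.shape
(17,)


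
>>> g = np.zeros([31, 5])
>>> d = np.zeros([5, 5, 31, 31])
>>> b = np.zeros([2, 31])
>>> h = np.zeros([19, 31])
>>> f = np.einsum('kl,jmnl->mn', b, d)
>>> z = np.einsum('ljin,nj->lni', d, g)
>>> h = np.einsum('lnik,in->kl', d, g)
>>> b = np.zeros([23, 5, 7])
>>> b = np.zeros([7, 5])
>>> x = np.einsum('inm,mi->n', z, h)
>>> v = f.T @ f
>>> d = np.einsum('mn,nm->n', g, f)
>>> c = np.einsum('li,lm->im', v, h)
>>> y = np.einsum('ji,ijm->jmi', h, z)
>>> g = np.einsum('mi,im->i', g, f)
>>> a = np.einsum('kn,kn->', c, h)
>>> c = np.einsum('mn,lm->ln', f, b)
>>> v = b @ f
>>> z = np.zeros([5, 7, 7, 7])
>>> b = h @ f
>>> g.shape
(5,)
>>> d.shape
(5,)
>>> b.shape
(31, 31)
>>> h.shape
(31, 5)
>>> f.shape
(5, 31)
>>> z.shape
(5, 7, 7, 7)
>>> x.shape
(31,)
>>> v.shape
(7, 31)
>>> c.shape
(7, 31)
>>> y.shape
(31, 31, 5)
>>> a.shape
()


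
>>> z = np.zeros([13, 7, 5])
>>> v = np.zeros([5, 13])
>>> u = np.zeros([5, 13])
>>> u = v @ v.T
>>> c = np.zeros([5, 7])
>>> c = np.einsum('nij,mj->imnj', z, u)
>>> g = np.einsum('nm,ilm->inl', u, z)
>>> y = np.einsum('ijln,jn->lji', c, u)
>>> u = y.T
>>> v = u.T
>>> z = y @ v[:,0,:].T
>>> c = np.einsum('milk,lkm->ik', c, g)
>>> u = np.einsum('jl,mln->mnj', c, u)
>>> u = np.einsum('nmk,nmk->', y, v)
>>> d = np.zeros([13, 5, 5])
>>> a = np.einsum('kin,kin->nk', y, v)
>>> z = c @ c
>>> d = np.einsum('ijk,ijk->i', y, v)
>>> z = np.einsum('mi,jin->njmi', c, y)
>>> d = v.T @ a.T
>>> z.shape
(7, 13, 5, 5)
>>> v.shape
(13, 5, 7)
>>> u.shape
()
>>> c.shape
(5, 5)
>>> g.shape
(13, 5, 7)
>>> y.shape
(13, 5, 7)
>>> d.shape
(7, 5, 7)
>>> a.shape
(7, 13)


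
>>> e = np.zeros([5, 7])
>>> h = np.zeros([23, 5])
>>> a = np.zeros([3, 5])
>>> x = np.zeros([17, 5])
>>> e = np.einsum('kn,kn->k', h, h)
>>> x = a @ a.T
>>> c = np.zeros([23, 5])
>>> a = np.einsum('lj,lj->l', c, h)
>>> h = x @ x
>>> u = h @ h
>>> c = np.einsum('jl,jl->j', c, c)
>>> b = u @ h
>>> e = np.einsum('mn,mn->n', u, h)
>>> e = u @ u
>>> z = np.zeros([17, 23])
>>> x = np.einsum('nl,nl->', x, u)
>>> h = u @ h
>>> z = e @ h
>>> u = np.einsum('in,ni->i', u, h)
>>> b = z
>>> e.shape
(3, 3)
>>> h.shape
(3, 3)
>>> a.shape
(23,)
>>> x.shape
()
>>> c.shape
(23,)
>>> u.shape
(3,)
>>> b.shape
(3, 3)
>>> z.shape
(3, 3)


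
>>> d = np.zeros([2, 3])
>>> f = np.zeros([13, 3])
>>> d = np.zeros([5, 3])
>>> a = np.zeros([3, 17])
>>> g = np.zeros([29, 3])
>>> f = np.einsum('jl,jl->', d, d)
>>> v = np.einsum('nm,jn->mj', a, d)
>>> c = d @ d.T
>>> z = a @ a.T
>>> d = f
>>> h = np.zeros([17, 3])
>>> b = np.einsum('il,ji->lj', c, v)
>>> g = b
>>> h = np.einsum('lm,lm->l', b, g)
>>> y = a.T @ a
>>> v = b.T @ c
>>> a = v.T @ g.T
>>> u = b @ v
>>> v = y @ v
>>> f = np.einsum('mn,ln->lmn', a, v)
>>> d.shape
()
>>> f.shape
(17, 5, 5)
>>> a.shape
(5, 5)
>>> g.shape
(5, 17)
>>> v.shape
(17, 5)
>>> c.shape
(5, 5)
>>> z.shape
(3, 3)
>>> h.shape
(5,)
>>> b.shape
(5, 17)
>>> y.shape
(17, 17)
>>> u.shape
(5, 5)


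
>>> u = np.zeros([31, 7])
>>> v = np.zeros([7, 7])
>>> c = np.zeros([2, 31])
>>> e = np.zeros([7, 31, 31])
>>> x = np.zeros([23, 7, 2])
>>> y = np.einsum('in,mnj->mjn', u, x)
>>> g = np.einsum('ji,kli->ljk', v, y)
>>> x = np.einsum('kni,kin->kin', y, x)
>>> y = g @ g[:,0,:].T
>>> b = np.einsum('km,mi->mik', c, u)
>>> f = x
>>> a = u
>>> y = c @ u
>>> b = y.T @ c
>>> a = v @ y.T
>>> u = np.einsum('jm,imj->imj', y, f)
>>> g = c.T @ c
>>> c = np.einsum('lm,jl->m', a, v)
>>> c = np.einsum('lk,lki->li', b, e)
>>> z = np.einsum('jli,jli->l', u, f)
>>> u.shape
(23, 7, 2)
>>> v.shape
(7, 7)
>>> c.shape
(7, 31)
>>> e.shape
(7, 31, 31)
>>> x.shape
(23, 7, 2)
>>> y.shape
(2, 7)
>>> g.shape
(31, 31)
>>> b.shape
(7, 31)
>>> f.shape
(23, 7, 2)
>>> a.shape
(7, 2)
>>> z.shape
(7,)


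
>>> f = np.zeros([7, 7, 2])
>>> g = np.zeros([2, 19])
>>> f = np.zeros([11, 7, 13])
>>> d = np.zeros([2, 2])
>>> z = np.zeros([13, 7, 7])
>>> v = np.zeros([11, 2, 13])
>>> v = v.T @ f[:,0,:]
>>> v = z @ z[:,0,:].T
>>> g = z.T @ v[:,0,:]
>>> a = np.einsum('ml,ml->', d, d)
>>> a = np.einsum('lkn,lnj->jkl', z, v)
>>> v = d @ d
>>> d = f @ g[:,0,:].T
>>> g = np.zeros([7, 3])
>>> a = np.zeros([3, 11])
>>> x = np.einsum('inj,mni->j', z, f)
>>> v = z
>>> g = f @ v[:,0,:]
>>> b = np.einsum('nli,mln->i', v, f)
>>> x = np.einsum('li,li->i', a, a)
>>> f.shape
(11, 7, 13)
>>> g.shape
(11, 7, 7)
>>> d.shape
(11, 7, 7)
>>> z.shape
(13, 7, 7)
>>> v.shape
(13, 7, 7)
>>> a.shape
(3, 11)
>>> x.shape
(11,)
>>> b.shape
(7,)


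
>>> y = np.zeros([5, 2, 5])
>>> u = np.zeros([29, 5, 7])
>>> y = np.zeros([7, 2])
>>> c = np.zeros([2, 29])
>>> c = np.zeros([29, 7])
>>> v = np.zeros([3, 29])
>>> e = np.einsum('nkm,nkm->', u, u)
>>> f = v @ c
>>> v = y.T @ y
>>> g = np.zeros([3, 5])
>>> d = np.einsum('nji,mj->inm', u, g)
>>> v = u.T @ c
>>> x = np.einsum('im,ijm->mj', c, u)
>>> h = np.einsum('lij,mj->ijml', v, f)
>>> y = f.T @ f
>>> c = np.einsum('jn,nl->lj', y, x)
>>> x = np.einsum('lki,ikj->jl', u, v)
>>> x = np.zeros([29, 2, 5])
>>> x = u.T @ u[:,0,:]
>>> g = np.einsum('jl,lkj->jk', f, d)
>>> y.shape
(7, 7)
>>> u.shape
(29, 5, 7)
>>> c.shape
(5, 7)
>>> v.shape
(7, 5, 7)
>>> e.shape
()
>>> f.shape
(3, 7)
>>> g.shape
(3, 29)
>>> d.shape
(7, 29, 3)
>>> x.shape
(7, 5, 7)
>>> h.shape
(5, 7, 3, 7)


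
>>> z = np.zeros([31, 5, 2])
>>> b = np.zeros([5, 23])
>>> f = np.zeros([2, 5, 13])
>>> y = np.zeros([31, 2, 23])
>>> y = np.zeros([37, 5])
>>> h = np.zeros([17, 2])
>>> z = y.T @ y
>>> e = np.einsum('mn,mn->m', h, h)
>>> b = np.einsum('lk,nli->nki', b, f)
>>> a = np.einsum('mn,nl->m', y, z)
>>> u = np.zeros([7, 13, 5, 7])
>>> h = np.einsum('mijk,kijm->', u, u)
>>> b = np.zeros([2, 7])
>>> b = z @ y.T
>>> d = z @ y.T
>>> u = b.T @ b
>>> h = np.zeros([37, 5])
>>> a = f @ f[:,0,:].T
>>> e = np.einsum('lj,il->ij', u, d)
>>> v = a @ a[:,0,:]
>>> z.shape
(5, 5)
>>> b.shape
(5, 37)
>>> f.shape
(2, 5, 13)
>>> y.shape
(37, 5)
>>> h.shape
(37, 5)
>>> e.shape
(5, 37)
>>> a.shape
(2, 5, 2)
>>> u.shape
(37, 37)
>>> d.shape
(5, 37)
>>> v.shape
(2, 5, 2)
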